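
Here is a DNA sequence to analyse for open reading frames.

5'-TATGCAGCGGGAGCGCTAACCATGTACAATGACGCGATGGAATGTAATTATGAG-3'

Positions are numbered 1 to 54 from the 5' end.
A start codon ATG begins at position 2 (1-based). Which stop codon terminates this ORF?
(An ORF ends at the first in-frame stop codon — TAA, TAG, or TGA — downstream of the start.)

TAA

Codons from position 2: ATG (2–4), CAG (5–7), CGG (8–10), GAG (11–13), CGC (14–16), TAA (17–19).
The first in-frame stop codon is TAA.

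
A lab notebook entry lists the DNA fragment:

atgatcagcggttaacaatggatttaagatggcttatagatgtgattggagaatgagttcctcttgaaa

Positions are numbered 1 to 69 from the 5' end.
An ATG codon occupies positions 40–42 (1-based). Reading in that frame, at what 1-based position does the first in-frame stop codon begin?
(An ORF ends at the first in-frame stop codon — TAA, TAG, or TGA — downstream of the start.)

Codons from position 40: ATG (40–42), TGA (43–45).
TGA is a stop codon; it begins at position 43.

43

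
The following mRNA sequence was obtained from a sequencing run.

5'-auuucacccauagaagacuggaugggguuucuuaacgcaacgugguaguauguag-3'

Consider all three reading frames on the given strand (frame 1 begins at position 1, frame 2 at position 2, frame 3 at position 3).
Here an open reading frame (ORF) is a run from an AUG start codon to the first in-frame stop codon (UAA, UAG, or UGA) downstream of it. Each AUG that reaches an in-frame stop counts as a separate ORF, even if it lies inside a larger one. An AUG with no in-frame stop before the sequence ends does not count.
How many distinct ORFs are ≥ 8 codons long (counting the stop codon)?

Frame 1: AUU UCA CCC AUA GAA GAC UGG AUG GGG UUU CUU AAC GCA ACG UGG UAG UAU GUA — AUG at 22, stop UAG at 46 → 27 nt.
Frame 2: UUU CAC CCA UAG AAG ACU GGA UGG GGU UUC UUA ACG CAA CGU GGU AGU AUG UAG — AUG at 50, stop UAG at 53 → 6 nt.
Frame 3: UUC ACC CAU AGA AGA CUG GAU GGG GUU UCU UAA CGC AAC GUG GUA GUA UGU — no AUG→stop ORF.
ORFs ≥ 8 codons: frame 1 22–48 (9 codons). Count = 1.

1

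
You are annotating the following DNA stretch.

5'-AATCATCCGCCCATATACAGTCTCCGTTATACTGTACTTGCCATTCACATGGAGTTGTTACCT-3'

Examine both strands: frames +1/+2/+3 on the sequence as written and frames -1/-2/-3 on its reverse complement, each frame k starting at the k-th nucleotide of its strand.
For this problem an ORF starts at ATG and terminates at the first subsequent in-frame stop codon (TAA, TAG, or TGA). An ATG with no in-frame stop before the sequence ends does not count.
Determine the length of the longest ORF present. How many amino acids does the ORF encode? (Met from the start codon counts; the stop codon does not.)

5

Reverse complement (5'→3'): AGGTAACAACTCCATGTGAATGGCAAGTACAGTATAACGGAGACTGTATATGGGCGGATGATT
Frame +1: AAT CAT CCG CCC ATA TAC AGT CTC CGT TAT ACT GTA CTT GCC ATT CAC ATG GAG TTG TTA CCT — no ATG→stop ORF.
Frame +2: ATC ATC CGC CCA TAT ACA GTC TCC GTT ATA CTG TAC TTG CCA TTC ACA TGG AGT TGT TAC — no ATG→stop ORF.
Frame +3: TCA TCC GCC CAT ATA CAG TCT CCG TTA TAC TGT ACT TGC CAT TCA CAT GGA GTT GTT ACC — no ATG→stop ORF.
Frame -1: AGG TAA CAA CTC CAT GTG AAT GGC AAG TAC AGT ATA ACG GAG ACT GTA TAT GGG CGG ATG ATT — no ATG→stop ORF.
Frame -2: GGT AAC AAC TCC ATG TGA ATG GCA AGT ACA GTA TAA CGG AGA CTG TAT ATG GGC GGA TGA — ATG at 14, stop TGA at 17 → 6 nt; ATG at 20, stop TAA at 35 → 18 nt; ATG at 50, stop TGA at 59 → 12 nt.
Frame -3: GTA ACA ACT CCA TGT GAA TGG CAA GTA CAG TAT AAC GGA GAC TGT ATA TGG GCG GAT GAT — no ATG→stop ORF.
Longest: frame -2, positions 20–37, 18 nt = 6 codons = 5 aa. → 5 amino acids.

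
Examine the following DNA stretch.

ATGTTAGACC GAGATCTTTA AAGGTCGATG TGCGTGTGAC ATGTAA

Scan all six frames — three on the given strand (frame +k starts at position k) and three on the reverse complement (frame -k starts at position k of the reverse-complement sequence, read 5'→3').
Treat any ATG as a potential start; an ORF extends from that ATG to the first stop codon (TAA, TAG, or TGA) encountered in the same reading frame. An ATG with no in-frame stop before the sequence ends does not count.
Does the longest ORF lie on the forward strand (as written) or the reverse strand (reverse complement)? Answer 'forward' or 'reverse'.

Reverse complement (5'→3'): TTACATGTCACACGCACATCGACCTTTAAAGATCTCGGTCTAACAT
Frame +1: ATG TTA GAC CGA GAT CTT TAA AGG TCG ATG TGC GTG TGA CAT GTA — ATG at 1, stop TAA at 19 → 21 nt; ATG at 28, stop TGA at 37 → 12 nt.
Frame +2: TGT TAG ACC GAG ATC TTT AAA GGT CGA TGT GCG TGT GAC ATG TAA — ATG at 41, stop TAA at 44 → 6 nt.
Frame +3: GTT AGA CCG AGA TCT TTA AAG GTC GAT GTG CGT GTG ACA TGT — no ATG→stop ORF.
Frame -1: TTA CAT GTC ACA CGC ACA TCG ACC TTT AAA GAT CTC GGT CTA ACA — no ATG→stop ORF.
Frame -2: TAC ATG TCA CAC GCA CAT CGA CCT TTA AAG ATC TCG GTC TAA CAT — ATG at 5, stop TAA at 41 → 39 nt.
Frame -3: ACA TGT CAC ACG CAC ATC GAC CTT TAA AGA TCT CGG TCT AAC — no ATG→stop ORF.
Forward-strand max 21 nt; reverse-strand max 39 nt. The reverse strand has the longer ORF.

reverse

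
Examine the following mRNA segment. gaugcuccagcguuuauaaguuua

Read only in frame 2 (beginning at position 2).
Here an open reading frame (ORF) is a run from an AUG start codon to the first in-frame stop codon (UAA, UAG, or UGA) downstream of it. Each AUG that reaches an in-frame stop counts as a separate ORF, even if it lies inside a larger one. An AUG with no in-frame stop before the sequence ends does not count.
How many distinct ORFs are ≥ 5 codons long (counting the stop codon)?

1

Frame 2: AUG CUC CAG CGU UUA UAA GUU — AUG at 2, stop UAA at 17 → 18 nt.
ORFs ≥ 5 codons: frame 2 2–19 (6 codons). Count = 1.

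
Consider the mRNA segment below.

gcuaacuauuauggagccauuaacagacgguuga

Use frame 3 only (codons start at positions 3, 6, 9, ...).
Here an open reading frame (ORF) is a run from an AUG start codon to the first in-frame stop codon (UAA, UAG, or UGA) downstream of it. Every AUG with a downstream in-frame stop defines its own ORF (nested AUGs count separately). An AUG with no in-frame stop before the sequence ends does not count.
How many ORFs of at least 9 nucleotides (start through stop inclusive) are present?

0

Frame 3: UAA CUA UUA UGG AGC CAU UAA CAG ACG GUU — no AUG→stop ORF.
No ORF reaches 9 nucleotides. Count = 0.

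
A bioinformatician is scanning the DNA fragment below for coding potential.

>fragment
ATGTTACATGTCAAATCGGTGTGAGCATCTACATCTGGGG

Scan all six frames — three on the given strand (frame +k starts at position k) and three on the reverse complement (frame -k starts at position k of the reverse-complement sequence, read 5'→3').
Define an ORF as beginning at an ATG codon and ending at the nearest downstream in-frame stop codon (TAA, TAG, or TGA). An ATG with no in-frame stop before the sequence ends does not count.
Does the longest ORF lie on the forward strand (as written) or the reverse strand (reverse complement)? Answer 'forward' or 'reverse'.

forward

Reverse complement (5'→3'): CCCCAGATGTAGATGCTCACACCGATTTGACATGTAACAT
Frame +1: ATG TTA CAT GTC AAA TCG GTG TGA GCA TCT ACA TCT GGG — ATG at 1, stop TGA at 22 → 24 nt.
Frame +2: TGT TAC ATG TCA AAT CGG TGT GAG CAT CTA CAT CTG GGG — no ATG→stop ORF.
Frame +3: GTT ACA TGT CAA ATC GGT GTG AGC ATC TAC ATC TGG — no ATG→stop ORF.
Frame -1: CCC CAG ATG TAG ATG CTC ACA CCG ATT TGA CAT GTA ACA — ATG at 7, stop TAG at 10 → 6 nt; ATG at 13, stop TGA at 28 → 18 nt.
Frame -2: CCC AGA TGT AGA TGC TCA CAC CGA TTT GAC ATG TAA CAT — ATG at 32, stop TAA at 35 → 6 nt.
Frame -3: CCA GAT GTA GAT GCT CAC ACC GAT TTG ACA TGT AAC — no ATG→stop ORF.
Forward-strand max 24 nt; reverse-strand max 18 nt. The forward strand has the longer ORF.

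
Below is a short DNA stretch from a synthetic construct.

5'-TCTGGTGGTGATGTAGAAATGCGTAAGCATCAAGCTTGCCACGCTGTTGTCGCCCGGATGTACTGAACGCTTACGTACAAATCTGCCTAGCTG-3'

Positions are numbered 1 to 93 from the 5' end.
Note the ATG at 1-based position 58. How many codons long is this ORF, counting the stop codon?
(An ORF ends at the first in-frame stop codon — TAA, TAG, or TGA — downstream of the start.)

3

Codons from position 58: ATG (58–60), TAC (61–63), TGA (64–66).
TGA is the first in-frame stop; that's 3 codons including the stop.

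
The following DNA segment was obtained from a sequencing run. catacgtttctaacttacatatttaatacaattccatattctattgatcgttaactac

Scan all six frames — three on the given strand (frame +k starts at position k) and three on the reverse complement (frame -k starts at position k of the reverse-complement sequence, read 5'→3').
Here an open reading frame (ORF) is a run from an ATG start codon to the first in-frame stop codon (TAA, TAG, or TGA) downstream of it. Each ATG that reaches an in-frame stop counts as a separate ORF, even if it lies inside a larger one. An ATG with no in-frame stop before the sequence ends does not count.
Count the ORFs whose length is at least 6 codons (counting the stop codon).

0

Reverse complement (5'→3'): GTAGTTAACGATCAATAGAATATGGAATTGTATTAAATATGTAAGTTAGAAACGTATG
Frame +1: CAT ACG TTT CTA ACT TAC ATA TTT AAT ACA ATT CCA TAT TCT ATT GAT CGT TAA CTA — no ATG→stop ORF.
Frame +2: ATA CGT TTC TAA CTT ACA TAT TTA ATA CAA TTC CAT ATT CTA TTG ATC GTT AAC TAC — no ATG→stop ORF.
Frame +3: TAC GTT TCT AAC TTA CAT ATT TAA TAC AAT TCC ATA TTC TAT TGA TCG TTA ACT — no ATG→stop ORF.
Frame -1: GTA GTT AAC GAT CAA TAG AAT ATG GAA TTG TAT TAA ATA TGT AAG TTA GAA ACG TAT — ATG at 22, stop TAA at 34 → 15 nt.
Frame -2: TAG TTA ACG ATC AAT AGA ATA TGG AAT TGT ATT AAA TAT GTA AGT TAG AAA CGT ATG — no ATG→stop ORF.
Frame -3: AGT TAA CGA TCA ATA GAA TAT GGA ATT GTA TTA AAT ATG TAA GTT AGA AAC GTA — ATG at 39, stop TAA at 42 → 6 nt.
No ORF reaches 6 codons. Count = 0.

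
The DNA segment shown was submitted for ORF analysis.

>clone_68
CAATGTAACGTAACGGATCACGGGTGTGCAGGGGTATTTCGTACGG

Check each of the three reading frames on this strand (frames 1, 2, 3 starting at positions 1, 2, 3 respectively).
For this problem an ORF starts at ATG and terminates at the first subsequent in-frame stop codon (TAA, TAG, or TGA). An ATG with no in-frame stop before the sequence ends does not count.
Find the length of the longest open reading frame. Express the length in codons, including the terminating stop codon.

Frame 1: CAA TGT AAC GTA ACG GAT CAC GGG TGT GCA GGG GTA TTT CGT ACG — no ATG→stop ORF.
Frame 2: AAT GTA ACG TAA CGG ATC ACG GGT GTG CAG GGG TAT TTC GTA CGG — no ATG→stop ORF.
Frame 3: ATG TAA CGT AAC GGA TCA CGG GTG TGC AGG GGT ATT TCG TAC — ATG at 3, stop TAA at 6 → 6 nt.
Longest: frame 3, positions 3–8, 6 nt = 2 codons = 1 aa. → 2 codons.

2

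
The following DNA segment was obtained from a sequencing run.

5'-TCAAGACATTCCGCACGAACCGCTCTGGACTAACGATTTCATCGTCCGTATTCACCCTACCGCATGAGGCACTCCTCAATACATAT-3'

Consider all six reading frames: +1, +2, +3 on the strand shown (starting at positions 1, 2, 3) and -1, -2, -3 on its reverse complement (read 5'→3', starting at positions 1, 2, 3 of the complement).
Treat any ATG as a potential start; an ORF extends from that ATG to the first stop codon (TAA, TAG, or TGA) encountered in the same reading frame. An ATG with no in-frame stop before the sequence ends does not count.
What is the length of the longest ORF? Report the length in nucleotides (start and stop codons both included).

42

Reverse complement (5'→3'): ATATGTATTGAGGAGTGCCTCATGCGGTAGGGTGAATACGGACGATGAAATCGTTAGTCCAGAGCGGTTCGTGCGGAATGTCTTGA
Frame +1: TCA AGA CAT TCC GCA CGA ACC GCT CTG GAC TAA CGA TTT CAT CGT CCG TAT TCA CCC TAC CGC ATG AGG CAC TCC TCA ATA CAT — no ATG→stop ORF.
Frame +2: CAA GAC ATT CCG CAC GAA CCG CTC TGG ACT AAC GAT TTC ATC GTC CGT ATT CAC CCT ACC GCA TGA GGC ACT CCT CAA TAC ATA — no ATG→stop ORF.
Frame +3: AAG ACA TTC CGC ACG AAC CGC TCT GGA CTA ACG ATT TCA TCG TCC GTA TTC ACC CTA CCG CAT GAG GCA CTC CTC AAT ACA TAT — no ATG→stop ORF.
Frame -1: ATA TGT ATT GAG GAG TGC CTC ATG CGG TAG GGT GAA TAC GGA CGA TGA AAT CGT TAG TCC AGA GCG GTT CGT GCG GAA TGT CTT — ATG at 22, stop TAG at 28 → 9 nt.
Frame -2: TAT GTA TTG AGG AGT GCC TCA TGC GGT AGG GTG AAT ACG GAC GAT GAA ATC GTT AGT CCA GAG CGG TTC GTG CGG AAT GTC TTG — no ATG→stop ORF.
Frame -3: ATG TAT TGA GGA GTG CCT CAT GCG GTA GGG TGA ATA CGG ACG ATG AAA TCG TTA GTC CAG AGC GGT TCG TGC GGA ATG TCT TGA — ATG at 3, stop TGA at 9 → 9 nt; ATG at 45, stop TGA at 84 → 42 nt; ATG at 78, stop TGA at 84 → 9 nt.
Longest: frame -3, positions 45–86, 42 nt = 14 codons = 13 aa. → 42 nucleotides.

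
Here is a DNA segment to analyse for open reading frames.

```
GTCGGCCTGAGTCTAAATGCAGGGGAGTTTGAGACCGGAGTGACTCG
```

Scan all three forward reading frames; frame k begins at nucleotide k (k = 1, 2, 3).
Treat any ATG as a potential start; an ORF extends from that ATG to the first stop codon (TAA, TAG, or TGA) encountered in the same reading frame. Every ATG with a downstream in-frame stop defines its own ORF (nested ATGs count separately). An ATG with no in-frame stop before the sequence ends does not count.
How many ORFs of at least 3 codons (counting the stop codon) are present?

1

Frame 1: GTC GGC CTG AGT CTA AAT GCA GGG GAG TTT GAG ACC GGA GTG ACT — no ATG→stop ORF.
Frame 2: TCG GCC TGA GTC TAA ATG CAG GGG AGT TTG AGA CCG GAG TGA CTC — ATG at 17, stop TGA at 41 → 27 nt.
Frame 3: CGG CCT GAG TCT AAA TGC AGG GGA GTT TGA GAC CGG AGT GAC TCG — no ATG→stop ORF.
ORFs ≥ 3 codons: frame 2 17–43 (9 codons). Count = 1.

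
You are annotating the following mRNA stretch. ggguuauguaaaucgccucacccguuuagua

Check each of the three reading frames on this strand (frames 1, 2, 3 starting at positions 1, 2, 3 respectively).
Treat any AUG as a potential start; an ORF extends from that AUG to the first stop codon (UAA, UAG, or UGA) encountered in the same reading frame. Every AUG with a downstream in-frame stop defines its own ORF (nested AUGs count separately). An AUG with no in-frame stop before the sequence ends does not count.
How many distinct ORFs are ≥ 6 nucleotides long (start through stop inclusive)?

1

Frame 1: GGG UUA UGU AAA UCG CCU CAC CCG UUU AGU — no AUG→stop ORF.
Frame 2: GGU UAU GUA AAU CGC CUC ACC CGU UUA GUA — no AUG→stop ORF.
Frame 3: GUU AUG UAA AUC GCC UCA CCC GUU UAG — AUG at 6, stop UAA at 9 → 6 nt.
ORFs ≥ 6 nucleotides: frame 3 6–11 (6 nucleotides). Count = 1.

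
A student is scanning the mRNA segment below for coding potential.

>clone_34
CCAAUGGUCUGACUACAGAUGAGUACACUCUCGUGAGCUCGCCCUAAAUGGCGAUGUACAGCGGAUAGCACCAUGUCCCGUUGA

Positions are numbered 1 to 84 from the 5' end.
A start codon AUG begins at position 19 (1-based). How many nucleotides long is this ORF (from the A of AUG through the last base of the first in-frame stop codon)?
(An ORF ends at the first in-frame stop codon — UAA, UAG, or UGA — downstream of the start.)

18

Codons from position 19: AUG (19–21), AGU (22–24), ACA (25–27), CUC (28–30), UCG (31–33), UGA (34–36).
UGA is the first in-frame stop; ORF spans 19–36, 18 nucleotides.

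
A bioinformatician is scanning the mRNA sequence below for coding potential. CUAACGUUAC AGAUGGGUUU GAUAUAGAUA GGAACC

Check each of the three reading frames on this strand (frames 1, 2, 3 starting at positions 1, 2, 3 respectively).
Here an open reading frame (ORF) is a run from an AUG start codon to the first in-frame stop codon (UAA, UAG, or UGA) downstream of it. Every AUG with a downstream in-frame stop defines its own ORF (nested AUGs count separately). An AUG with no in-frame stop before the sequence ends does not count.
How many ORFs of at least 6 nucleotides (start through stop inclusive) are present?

Frame 1: CUA ACG UUA CAG AUG GGU UUG AUA UAG AUA GGA ACC — AUG at 13, stop UAG at 25 → 15 nt.
Frame 2: UAA CGU UAC AGA UGG GUU UGA UAU AGA UAG GAA — no AUG→stop ORF.
Frame 3: AAC GUU ACA GAU GGG UUU GAU AUA GAU AGG AAC — no AUG→stop ORF.
ORFs ≥ 6 nucleotides: frame 1 13–27 (15 nucleotides). Count = 1.

1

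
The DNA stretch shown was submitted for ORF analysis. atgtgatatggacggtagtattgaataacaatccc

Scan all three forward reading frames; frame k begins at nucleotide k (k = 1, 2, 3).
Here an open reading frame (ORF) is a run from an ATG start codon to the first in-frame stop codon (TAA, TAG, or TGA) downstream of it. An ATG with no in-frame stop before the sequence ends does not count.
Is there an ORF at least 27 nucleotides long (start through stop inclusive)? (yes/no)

Frame 1: ATG TGA TAT GGA CGG TAG TAT TGA ATA ACA ATC — ATG at 1, stop TGA at 4 → 6 nt.
Frame 2: TGT GAT ATG GAC GGT AGT ATT GAA TAA CAA TCC — ATG at 8, stop TAA at 26 → 21 nt.
Frame 3: GTG ATA TGG ACG GTA GTA TTG AAT AAC AAT CCC — no ATG→stop ORF.
Largest ORF found is 21 nucleotides < 27, so no.

no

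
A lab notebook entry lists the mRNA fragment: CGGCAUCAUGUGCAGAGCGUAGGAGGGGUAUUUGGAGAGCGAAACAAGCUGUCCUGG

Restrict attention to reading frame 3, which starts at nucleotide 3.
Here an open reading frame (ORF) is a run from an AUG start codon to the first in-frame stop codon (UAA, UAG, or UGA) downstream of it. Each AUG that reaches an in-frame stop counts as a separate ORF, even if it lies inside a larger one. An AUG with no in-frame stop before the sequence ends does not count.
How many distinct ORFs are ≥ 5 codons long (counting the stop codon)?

Frame 3: GCA UCA UGU GCA GAG CGU AGG AGG GGU AUU UGG AGA GCG AAA CAA GCU GUC CUG — no AUG→stop ORF.
No ORF reaches 5 codons. Count = 0.

0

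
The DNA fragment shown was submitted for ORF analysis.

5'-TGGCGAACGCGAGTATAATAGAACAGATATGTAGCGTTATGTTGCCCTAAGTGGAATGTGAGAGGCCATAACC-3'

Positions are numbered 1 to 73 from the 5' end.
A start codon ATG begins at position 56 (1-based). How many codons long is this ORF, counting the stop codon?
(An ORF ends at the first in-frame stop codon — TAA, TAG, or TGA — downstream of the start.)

Codons from position 56: ATG (56–58), TGA (59–61).
TGA is the first in-frame stop; that's 2 codons including the stop.

2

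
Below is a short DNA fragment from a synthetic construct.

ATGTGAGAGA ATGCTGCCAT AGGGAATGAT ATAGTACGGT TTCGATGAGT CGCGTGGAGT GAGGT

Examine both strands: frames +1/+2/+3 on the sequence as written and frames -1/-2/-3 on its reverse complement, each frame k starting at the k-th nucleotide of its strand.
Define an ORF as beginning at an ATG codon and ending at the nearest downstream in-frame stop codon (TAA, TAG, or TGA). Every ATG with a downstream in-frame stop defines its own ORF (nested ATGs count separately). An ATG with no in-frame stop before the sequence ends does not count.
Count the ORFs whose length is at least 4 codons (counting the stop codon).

2

Reverse complement (5'→3'): ACCTCACTCCACGCGACTCATCGAAACCGTACTATATCATTCCCTATGGCAGCATTCTCTCACAT
Frame +1: ATG TGA GAG AAT GCT GCC ATA GGG AAT GAT ATA GTA CGG TTT CGA TGA GTC GCG TGG AGT GAG — ATG at 1, stop TGA at 4 → 6 nt.
Frame +2: TGT GAG AGA ATG CTG CCA TAG GGA ATG ATA TAG TAC GGT TTC GAT GAG TCG CGT GGA GTG AGG — ATG at 11, stop TAG at 20 → 12 nt; ATG at 26, stop TAG at 32 → 9 nt.
Frame +3: GTG AGA GAA TGC TGC CAT AGG GAA TGA TAT AGT ACG GTT TCG ATG AGT CGC GTG GAG TGA GGT — ATG at 45, stop TGA at 60 → 18 nt.
Frame -1: ACC TCA CTC CAC GCG ACT CAT CGA AAC CGT ACT ATA TCA TTC CCT ATG GCA GCA TTC TCT CAC — no ATG→stop ORF.
Frame -2: CCT CAC TCC ACG CGA CTC ATC GAA ACC GTA CTA TAT CAT TCC CTA TGG CAG CAT TCT CTC ACA — no ATG→stop ORF.
Frame -3: CTC ACT CCA CGC GAC TCA TCG AAA CCG TAC TAT ATC ATT CCC TAT GGC AGC ATT CTC TCA CAT — no ATG→stop ORF.
ORFs ≥ 4 codons: frame +2 11–22 (4 codons), frame +3 45–62 (6 codons). Count = 2.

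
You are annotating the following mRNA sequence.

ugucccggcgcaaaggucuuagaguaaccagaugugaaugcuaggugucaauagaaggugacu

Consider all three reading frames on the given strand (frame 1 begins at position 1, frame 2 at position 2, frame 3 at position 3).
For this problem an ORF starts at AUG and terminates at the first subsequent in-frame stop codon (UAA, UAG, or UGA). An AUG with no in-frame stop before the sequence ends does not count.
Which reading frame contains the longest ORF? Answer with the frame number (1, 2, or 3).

2

Frame 1: UGU CCC GGC GCA AAG GUC UUA GAG UAA CCA GAU GUG AAU GCU AGG UGU CAA UAG AAG GUG ACU — no AUG→stop ORF.
Frame 2: GUC CCG GCG CAA AGG UCU UAG AGU AAC CAG AUG UGA AUG CUA GGU GUC AAU AGA AGG UGA — AUG at 32, stop UGA at 35 → 6 nt; AUG at 38, stop UGA at 59 → 24 nt.
Frame 3: UCC CGG CGC AAA GGU CUU AGA GUA ACC AGA UGU GAA UGC UAG GUG UCA AUA GAA GGU GAC — no AUG→stop ORF.
Longest ORF is 24 nt in frame 2 (positions 38–61).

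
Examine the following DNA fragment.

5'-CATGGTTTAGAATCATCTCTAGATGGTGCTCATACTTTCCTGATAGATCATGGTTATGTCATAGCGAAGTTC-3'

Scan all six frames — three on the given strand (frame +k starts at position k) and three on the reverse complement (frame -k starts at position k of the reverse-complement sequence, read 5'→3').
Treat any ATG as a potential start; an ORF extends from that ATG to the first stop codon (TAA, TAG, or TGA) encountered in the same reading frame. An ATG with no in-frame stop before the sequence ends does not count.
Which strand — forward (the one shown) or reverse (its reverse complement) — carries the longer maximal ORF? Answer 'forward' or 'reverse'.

reverse

Reverse complement (5'→3'): GAACTTCGCTATGACATAACCATGATCTATCAGGAAAGTATGAGCACCATCTAGAGATGATTCTAAACCATG
Frame +1: CAT GGT TTA GAA TCA TCT CTA GAT GGT GCT CAT ACT TTC CTG ATA GAT CAT GGT TAT GTC ATA GCG AAG TTC — no ATG→stop ORF.
Frame +2: ATG GTT TAG AAT CAT CTC TAG ATG GTG CTC ATA CTT TCC TGA TAG ATC ATG GTT ATG TCA TAG CGA AGT — ATG at 2, stop TAG at 8 → 9 nt; ATG at 23, stop TGA at 41 → 21 nt; ATG at 50, stop TAG at 62 → 15 nt; ATG at 56, stop TAG at 62 → 9 nt.
Frame +3: TGG TTT AGA ATC ATC TCT AGA TGG TGC TCA TAC TTT CCT GAT AGA TCA TGG TTA TGT CAT AGC GAA GTT — no ATG→stop ORF.
Frame -1: GAA CTT CGC TAT GAC ATA ACC ATG ATC TAT CAG GAA AGT ATG AGC ACC ATC TAG AGA TGA TTC TAA ACC ATG — ATG at 22, stop TAG at 52 → 33 nt; ATG at 40, stop TAG at 52 → 15 nt.
Frame -2: AAC TTC GCT ATG ACA TAA CCA TGA TCT ATC AGG AAA GTA TGA GCA CCA TCT AGA GAT GAT TCT AAA CCA — ATG at 11, stop TAA at 17 → 9 nt.
Frame -3: ACT TCG CTA TGA CAT AAC CAT GAT CTA TCA GGA AAG TAT GAG CAC CAT CTA GAG ATG ATT CTA AAC CAT — no ATG→stop ORF.
Forward-strand max 21 nt; reverse-strand max 33 nt. The reverse strand has the longer ORF.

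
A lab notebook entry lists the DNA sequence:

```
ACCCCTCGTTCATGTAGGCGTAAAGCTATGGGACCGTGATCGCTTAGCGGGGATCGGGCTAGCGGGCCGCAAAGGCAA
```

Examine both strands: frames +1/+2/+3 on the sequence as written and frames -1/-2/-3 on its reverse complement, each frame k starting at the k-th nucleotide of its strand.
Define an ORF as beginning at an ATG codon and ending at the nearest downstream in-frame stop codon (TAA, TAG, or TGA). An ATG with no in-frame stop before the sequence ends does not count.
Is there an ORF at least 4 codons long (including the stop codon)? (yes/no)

yes

Reverse complement (5'→3'): TTGCCTTTGCGGCCCGCTAGCCCGATCCCCGCTAAGCGATCACGGTCCCATAGCTTTACGCCTACATGAACGAGGGGT
Frame +1: ACC CCT CGT TCA TGT AGG CGT AAA GCT ATG GGA CCG TGA TCG CTT AGC GGG GAT CGG GCT AGC GGG CCG CAA AGG CAA — ATG at 28, stop TGA at 37 → 12 nt.
Frame +2: CCC CTC GTT CAT GTA GGC GTA AAG CTA TGG GAC CGT GAT CGC TTA GCG GGG ATC GGG CTA GCG GGC CGC AAA GGC — no ATG→stop ORF.
Frame +3: CCC TCG TTC ATG TAG GCG TAA AGC TAT GGG ACC GTG ATC GCT TAG CGG GGA TCG GGC TAG CGG GCC GCA AAG GCA — ATG at 12, stop TAG at 15 → 6 nt.
Frame -1: TTG CCT TTG CGG CCC GCT AGC CCG ATC CCC GCT AAG CGA TCA CGG TCC CAT AGC TTT ACG CCT ACA TGA ACG AGG GGT — no ATG→stop ORF.
Frame -2: TGC CTT TGC GGC CCG CTA GCC CGA TCC CCG CTA AGC GAT CAC GGT CCC ATA GCT TTA CGC CTA CAT GAA CGA GGG — no ATG→stop ORF.
Frame -3: GCC TTT GCG GCC CGC TAG CCC GAT CCC CGC TAA GCG ATC ACG GTC CCA TAG CTT TAC GCC TAC ATG AAC GAG GGG — no ATG→stop ORF.
Frame +1 has an ORF of 4 codons (positions 28–39) ≥ 4, so yes.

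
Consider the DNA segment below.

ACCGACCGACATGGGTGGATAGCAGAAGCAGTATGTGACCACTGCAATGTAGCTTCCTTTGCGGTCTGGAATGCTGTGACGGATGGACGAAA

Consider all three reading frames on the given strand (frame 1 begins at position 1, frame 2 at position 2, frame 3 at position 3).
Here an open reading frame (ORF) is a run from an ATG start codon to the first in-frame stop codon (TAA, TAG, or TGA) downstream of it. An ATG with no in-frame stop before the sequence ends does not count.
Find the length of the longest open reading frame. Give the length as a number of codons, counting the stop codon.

4

Frame 1: ACC GAC CGA CAT GGG TGG ATA GCA GAA GCA GTA TGT GAC CAC TGC AAT GTA GCT TCC TTT GCG GTC TGG AAT GCT GTG ACG GAT GGA CGA — no ATG→stop ORF.
Frame 2: CCG ACC GAC ATG GGT GGA TAG CAG AAG CAG TAT GTG ACC ACT GCA ATG TAG CTT CCT TTG CGG TCT GGA ATG CTG TGA CGG ATG GAC GAA — ATG at 11, stop TAG at 20 → 12 nt; ATG at 47, stop TAG at 50 → 6 nt; ATG at 71, stop TGA at 77 → 9 nt.
Frame 3: CGA CCG ACA TGG GTG GAT AGC AGA AGC AGT ATG TGA CCA CTG CAA TGT AGC TTC CTT TGC GGT CTG GAA TGC TGT GAC GGA TGG ACG AAA — ATG at 33, stop TGA at 36 → 6 nt.
Longest: frame 2, positions 11–22, 12 nt = 4 codons = 3 aa. → 4 codons.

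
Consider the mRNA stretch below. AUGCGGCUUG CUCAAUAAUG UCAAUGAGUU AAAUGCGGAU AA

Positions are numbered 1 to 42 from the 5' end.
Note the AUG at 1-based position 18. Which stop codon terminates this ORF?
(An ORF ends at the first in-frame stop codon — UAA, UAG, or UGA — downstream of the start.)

Codons from position 18: AUG (18–20), UCA (21–23), AUG (24–26), AGU (27–29), UAA (30–32).
The first in-frame stop codon is UAA.

UAA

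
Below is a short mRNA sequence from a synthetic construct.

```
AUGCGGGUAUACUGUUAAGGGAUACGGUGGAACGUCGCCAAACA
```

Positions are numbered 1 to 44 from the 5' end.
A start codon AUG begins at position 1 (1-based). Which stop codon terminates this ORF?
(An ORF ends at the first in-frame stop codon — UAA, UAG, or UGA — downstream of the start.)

UAA

Codons from position 1: AUG (1–3), CGG (4–6), GUA (7–9), UAC (10–12), UGU (13–15), UAA (16–18).
The first in-frame stop codon is UAA.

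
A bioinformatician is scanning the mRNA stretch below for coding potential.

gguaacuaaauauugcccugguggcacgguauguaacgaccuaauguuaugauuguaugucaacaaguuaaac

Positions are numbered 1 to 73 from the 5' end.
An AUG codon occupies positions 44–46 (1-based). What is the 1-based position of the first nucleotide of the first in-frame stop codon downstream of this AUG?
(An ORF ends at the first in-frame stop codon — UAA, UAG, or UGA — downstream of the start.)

50

Codons from position 44: AUG (44–46), UUA (47–49), UGA (50–52).
UGA is a stop codon; it begins at position 50.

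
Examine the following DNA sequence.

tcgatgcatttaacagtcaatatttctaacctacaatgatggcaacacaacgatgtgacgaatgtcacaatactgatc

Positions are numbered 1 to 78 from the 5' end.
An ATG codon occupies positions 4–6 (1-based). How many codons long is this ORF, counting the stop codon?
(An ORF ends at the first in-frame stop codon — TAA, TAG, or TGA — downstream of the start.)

Codons from position 4: ATG (4–6), CAT (7–9), TTA (10–12), ACA (13–15), GTC (16–18), AAT (19–21), ATT (22–24), TCT (25–27), AAC (28–30), CTA (31–33), CAA (34–36), TGA (37–39).
TGA is the first in-frame stop; that's 12 codons including the stop.

12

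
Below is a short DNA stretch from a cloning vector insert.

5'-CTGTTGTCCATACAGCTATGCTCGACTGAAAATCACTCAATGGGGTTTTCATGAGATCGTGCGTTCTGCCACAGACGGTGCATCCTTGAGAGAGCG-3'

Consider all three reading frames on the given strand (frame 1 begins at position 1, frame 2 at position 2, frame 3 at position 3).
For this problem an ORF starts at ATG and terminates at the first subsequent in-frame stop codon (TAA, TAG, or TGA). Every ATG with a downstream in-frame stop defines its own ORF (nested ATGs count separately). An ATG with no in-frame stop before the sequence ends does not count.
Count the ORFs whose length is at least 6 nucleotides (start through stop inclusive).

Frame 1: CTG TTG TCC ATA CAG CTA TGC TCG ACT GAA AAT CAC TCA ATG GGG TTT TCA TGA GAT CGT GCG TTC TGC CAC AGA CGG TGC ATC CTT GAG AGA GCG — ATG at 40, stop TGA at 52 → 15 nt.
Frame 2: TGT TGT CCA TAC AGC TAT GCT CGA CTG AAA ATC ACT CAA TGG GGT TTT CAT GAG ATC GTG CGT TCT GCC ACA GAC GGT GCA TCC TTG AGA GAG — no ATG→stop ORF.
Frame 3: GTT GTC CAT ACA GCT ATG CTC GAC TGA AAA TCA CTC AAT GGG GTT TTC ATG AGA TCG TGC GTT CTG CCA CAG ACG GTG CAT CCT TGA GAG AGC — ATG at 18, stop TGA at 27 → 12 nt; ATG at 51, stop TGA at 87 → 39 nt.
ORFs ≥ 6 nucleotides: frame 1 40–54 (15 nucleotides), frame 3 18–29 (12 nucleotides), frame 3 51–89 (39 nucleotides). Count = 3.

3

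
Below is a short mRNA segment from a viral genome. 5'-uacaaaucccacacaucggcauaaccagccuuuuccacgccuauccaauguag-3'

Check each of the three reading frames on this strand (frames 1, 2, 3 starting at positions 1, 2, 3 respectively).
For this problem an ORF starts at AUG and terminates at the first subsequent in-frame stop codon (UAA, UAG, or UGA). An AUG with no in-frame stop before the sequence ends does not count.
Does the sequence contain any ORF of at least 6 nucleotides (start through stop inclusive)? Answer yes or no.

Frame 1: UAC AAA UCC CAC ACA UCG GCA UAA CCA GCC UUU UCC ACG CCU AUC CAA UGU — no AUG→stop ORF.
Frame 2: ACA AAU CCC ACA CAU CGG CAU AAC CAG CCU UUU CCA CGC CUA UCC AAU GUA — no AUG→stop ORF.
Frame 3: CAA AUC CCA CAC AUC GGC AUA ACC AGC CUU UUC CAC GCC UAU CCA AUG UAG — AUG at 48, stop UAG at 51 → 6 nt.
Frame 3 has an ORF of 6 nucleotides (positions 48–53) ≥ 6, so yes.

yes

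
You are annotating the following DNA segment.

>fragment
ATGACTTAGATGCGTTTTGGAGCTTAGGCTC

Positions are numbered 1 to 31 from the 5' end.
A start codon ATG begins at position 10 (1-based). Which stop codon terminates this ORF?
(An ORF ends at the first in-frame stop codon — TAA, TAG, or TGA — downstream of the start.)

Codons from position 10: ATG (10–12), CGT (13–15), TTT (16–18), GGA (19–21), GCT (22–24), TAG (25–27).
The first in-frame stop codon is TAG.

TAG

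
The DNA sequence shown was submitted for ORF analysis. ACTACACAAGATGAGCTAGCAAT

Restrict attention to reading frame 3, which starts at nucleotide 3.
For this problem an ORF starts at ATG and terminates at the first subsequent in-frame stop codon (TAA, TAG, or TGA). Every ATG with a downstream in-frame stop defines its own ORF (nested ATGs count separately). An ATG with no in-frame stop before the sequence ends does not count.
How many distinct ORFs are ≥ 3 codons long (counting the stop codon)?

0

Frame 3: TAC ACA AGA TGA GCT AGC AAT — no ATG→stop ORF.
No ORF reaches 3 codons. Count = 0.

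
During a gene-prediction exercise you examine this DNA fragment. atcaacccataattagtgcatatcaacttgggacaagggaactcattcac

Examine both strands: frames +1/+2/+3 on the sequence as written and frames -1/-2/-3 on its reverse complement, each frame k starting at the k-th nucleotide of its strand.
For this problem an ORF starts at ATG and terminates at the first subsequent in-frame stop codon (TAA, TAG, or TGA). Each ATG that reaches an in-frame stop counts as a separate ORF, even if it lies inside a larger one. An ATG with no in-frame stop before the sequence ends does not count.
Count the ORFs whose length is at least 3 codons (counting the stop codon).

Reverse complement (5'→3'): GTGAATGAGTTCCCTTGTCCCAAGTTGATATGCACTAATTATGGGTTGAT
Frame +1: ATC AAC CCA TAA TTA GTG CAT ATC AAC TTG GGA CAA GGG AAC TCA TTC — no ATG→stop ORF.
Frame +2: TCA ACC CAT AAT TAG TGC ATA TCA ACT TGG GAC AAG GGA ACT CAT TCA — no ATG→stop ORF.
Frame +3: CAA CCC ATA ATT AGT GCA TAT CAA CTT GGG ACA AGG GAA CTC ATT CAC — no ATG→stop ORF.
Frame -1: GTG AAT GAG TTC CCT TGT CCC AAG TTG ATA TGC ACT AAT TAT GGG TTG — no ATG→stop ORF.
Frame -2: TGA ATG AGT TCC CTT GTC CCA AGT TGA TAT GCA CTA ATT ATG GGT TGA — ATG at 5, stop TGA at 26 → 24 nt; ATG at 41, stop TGA at 47 → 9 nt.
Frame -3: GAA TGA GTT CCC TTG TCC CAA GTT GAT ATG CAC TAA TTA TGG GTT GAT — ATG at 30, stop TAA at 36 → 9 nt.
ORFs ≥ 3 codons: frame -2 5–28 (8 codons), frame -2 41–49 (3 codons), frame -3 30–38 (3 codons). Count = 3.

3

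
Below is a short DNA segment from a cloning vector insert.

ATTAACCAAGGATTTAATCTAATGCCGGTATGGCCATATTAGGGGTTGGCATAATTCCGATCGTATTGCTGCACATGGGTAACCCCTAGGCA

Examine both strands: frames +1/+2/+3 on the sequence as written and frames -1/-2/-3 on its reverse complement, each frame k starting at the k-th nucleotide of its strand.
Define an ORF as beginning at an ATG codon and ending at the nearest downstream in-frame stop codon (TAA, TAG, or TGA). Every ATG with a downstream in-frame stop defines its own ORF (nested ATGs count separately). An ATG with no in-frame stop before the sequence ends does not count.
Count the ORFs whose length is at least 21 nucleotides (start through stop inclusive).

5

Reverse complement (5'→3'): TGCCTAGGGGTTACCCATGTGCAGCAATACGATCGGAATTATGCCAACCCCTAATATGGCCATACCGGCATTAGATTAAATCCTTGGTTAAT
Frame +1: ATT AAC CAA GGA TTT AAT CTA ATG CCG GTA TGG CCA TAT TAG GGG TTG GCA TAA TTC CGA TCG TAT TGC TGC ACA TGG GTA ACC CCT AGG — ATG at 22, stop TAG at 40 → 21 nt.
Frame +2: TTA ACC AAG GAT TTA ATC TAA TGC CGG TAT GGC CAT ATT AGG GGT TGG CAT AAT TCC GAT CGT ATT GCT GCA CAT GGG TAA CCC CTA GGC — no ATG→stop ORF.
Frame +3: TAA CCA AGG ATT TAA TCT AAT GCC GGT ATG GCC ATA TTA GGG GTT GGC ATA ATT CCG ATC GTA TTG CTG CAC ATG GGT AAC CCC TAG GCA — ATG at 30, stop TAG at 87 → 60 nt; ATG at 75, stop TAG at 87 → 15 nt.
Frame -1: TGC CTA GGG GTT ACC CAT GTG CAG CAA TAC GAT CGG AAT TAT GCC AAC CCC TAA TAT GGC CAT ACC GGC ATT AGA TTA AAT CCT TGG TTA — no ATG→stop ORF.
Frame -2: GCC TAG GGG TTA CCC ATG TGC AGC AAT ACG ATC GGA ATT ATG CCA ACC CCT AAT ATG GCC ATA CCG GCA TTA GAT TAA ATC CTT GGT TAA — ATG at 17, stop TAA at 77 → 63 nt; ATG at 41, stop TAA at 77 → 39 nt; ATG at 56, stop TAA at 77 → 24 nt.
Frame -3: CCT AGG GGT TAC CCA TGT GCA GCA ATA CGA TCG GAA TTA TGC CAA CCC CTA ATA TGG CCA TAC CGG CAT TAG ATT AAA TCC TTG GTT AAT — no ATG→stop ORF.
ORFs ≥ 21 nucleotides: frame +1 22–42 (21 nucleotides), frame +3 30–89 (60 nucleotides), frame -2 17–79 (63 nucleotides), frame -2 41–79 (39 nucleotides), frame -2 56–79 (24 nucleotides). Count = 5.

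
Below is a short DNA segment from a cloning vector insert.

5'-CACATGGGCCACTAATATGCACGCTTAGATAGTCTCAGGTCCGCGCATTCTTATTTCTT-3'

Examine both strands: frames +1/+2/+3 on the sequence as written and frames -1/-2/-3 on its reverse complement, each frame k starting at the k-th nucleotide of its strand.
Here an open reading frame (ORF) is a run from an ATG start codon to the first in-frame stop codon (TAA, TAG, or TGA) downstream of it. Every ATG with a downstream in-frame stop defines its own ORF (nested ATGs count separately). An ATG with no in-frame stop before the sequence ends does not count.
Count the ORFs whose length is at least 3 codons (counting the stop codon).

3

Reverse complement (5'→3'): AAGAAATAAGAATGCGCGGACCTGAGACTATCTAAGCGTGCATATTAGTGGCCCATGTG
Frame +1: CAC ATG GGC CAC TAA TAT GCA CGC TTA GAT AGT CTC AGG TCC GCG CAT TCT TAT TTC — ATG at 4, stop TAA at 13 → 12 nt.
Frame +2: ACA TGG GCC ACT AAT ATG CAC GCT TAG ATA GTC TCA GGT CCG CGC ATT CTT ATT TCT — ATG at 17, stop TAG at 26 → 12 nt.
Frame +3: CAT GGG CCA CTA ATA TGC ACG CTT AGA TAG TCT CAG GTC CGC GCA TTC TTA TTT CTT — no ATG→stop ORF.
Frame -1: AAG AAA TAA GAA TGC GCG GAC CTG AGA CTA TCT AAG CGT GCA TAT TAG TGG CCC ATG — no ATG→stop ORF.
Frame -2: AGA AAT AAG AAT GCG CGG ACC TGA GAC TAT CTA AGC GTG CAT ATT AGT GGC CCA TGT — no ATG→stop ORF.
Frame -3: GAA ATA AGA ATG CGC GGA CCT GAG ACT ATC TAA GCG TGC ATA TTA GTG GCC CAT GTG — ATG at 12, stop TAA at 33 → 24 nt.
ORFs ≥ 3 codons: frame +1 4–15 (4 codons), frame +2 17–28 (4 codons), frame -3 12–35 (8 codons). Count = 3.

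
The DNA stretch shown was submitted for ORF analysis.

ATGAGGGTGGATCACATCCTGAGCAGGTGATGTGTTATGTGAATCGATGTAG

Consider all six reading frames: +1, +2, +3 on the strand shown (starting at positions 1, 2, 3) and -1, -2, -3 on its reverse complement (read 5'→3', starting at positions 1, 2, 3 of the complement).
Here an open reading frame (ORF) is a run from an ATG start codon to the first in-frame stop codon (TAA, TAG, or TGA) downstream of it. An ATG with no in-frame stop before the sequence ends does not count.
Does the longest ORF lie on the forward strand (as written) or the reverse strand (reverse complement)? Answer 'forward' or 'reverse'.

forward

Reverse complement (5'→3'): CTACATCGATTCACATAACACATCACCTGCTCAGGATGTGATCCACCCTCAT
Frame +1: ATG AGG GTG GAT CAC ATC CTG AGC AGG TGA TGT GTT ATG TGA ATC GAT GTA — ATG at 1, stop TGA at 28 → 30 nt; ATG at 37, stop TGA at 40 → 6 nt.
Frame +2: TGA GGG TGG ATC ACA TCC TGA GCA GGT GAT GTG TTA TGT GAA TCG ATG TAG — ATG at 47, stop TAG at 50 → 6 nt.
Frame +3: GAG GGT GGA TCA CAT CCT GAG CAG GTG ATG TGT TAT GTG AAT CGA TGT — no ATG→stop ORF.
Frame -1: CTA CAT CGA TTC ACA TAA CAC ATC ACC TGC TCA GGA TGT GAT CCA CCC TCA — no ATG→stop ORF.
Frame -2: TAC ATC GAT TCA CAT AAC ACA TCA CCT GCT CAG GAT GTG ATC CAC CCT CAT — no ATG→stop ORF.
Frame -3: ACA TCG ATT CAC ATA ACA CAT CAC CTG CTC AGG ATG TGA TCC ACC CTC — ATG at 36, stop TGA at 39 → 6 nt.
Forward-strand max 30 nt; reverse-strand max 6 nt. The forward strand has the longer ORF.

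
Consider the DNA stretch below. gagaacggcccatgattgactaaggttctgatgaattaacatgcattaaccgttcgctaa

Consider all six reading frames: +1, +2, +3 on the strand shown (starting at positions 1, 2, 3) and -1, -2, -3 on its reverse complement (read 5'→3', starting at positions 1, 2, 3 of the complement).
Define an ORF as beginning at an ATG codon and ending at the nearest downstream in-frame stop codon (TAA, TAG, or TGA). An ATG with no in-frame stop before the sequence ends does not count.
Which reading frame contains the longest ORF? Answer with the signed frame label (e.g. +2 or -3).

-3

Reverse complement (5'→3'): TTAGCGAACGGTTAATGCATGTTAATTCATCAGAACCTTAGTCAATCATGGGCCGTTCTC
Frame +1: GAG AAC GGC CCA TGA TTG ACT AAG GTT CTG ATG AAT TAA CAT GCA TTA ACC GTT CGC TAA — ATG at 31, stop TAA at 37 → 9 nt.
Frame +2: AGA ACG GCC CAT GAT TGA CTA AGG TTC TGA TGA ATT AAC ATG CAT TAA CCG TTC GCT — ATG at 41, stop TAA at 47 → 9 nt.
Frame +3: GAA CGG CCC ATG ATT GAC TAA GGT TCT GAT GAA TTA ACA TGC ATT AAC CGT TCG CTA — ATG at 12, stop TAA at 21 → 12 nt.
Frame -1: TTA GCG AAC GGT TAA TGC ATG TTA ATT CAT CAG AAC CTT AGT CAA TCA TGG GCC GTT CTC — no ATG→stop ORF.
Frame -2: TAG CGA ACG GTT AAT GCA TGT TAA TTC ATC AGA ACC TTA GTC AAT CAT GGG CCG TTC — no ATG→stop ORF.
Frame -3: AGC GAA CGG TTA ATG CAT GTT AAT TCA TCA GAA CCT TAG TCA ATC ATG GGC CGT TCT — ATG at 15, stop TAG at 39 → 27 nt.
Longest ORF is 27 nt in frame -3 (positions 15–41).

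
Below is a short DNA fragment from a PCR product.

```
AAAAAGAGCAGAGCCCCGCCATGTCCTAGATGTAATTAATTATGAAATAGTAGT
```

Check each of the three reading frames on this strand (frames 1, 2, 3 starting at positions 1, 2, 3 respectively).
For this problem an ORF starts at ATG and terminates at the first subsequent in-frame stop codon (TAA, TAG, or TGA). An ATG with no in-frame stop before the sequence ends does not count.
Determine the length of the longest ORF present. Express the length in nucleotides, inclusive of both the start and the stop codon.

9

Frame 1: AAA AAG AGC AGA GCC CCG CCA TGT CCT AGA TGT AAT TAA TTA TGA AAT AGT AGT — no ATG→stop ORF.
Frame 2: AAA AGA GCA GAG CCC CGC CAT GTC CTA GAT GTA ATT AAT TAT GAA ATA GTA — no ATG→stop ORF.
Frame 3: AAA GAG CAG AGC CCC GCC ATG TCC TAG ATG TAA TTA ATT ATG AAA TAG TAG — ATG at 21, stop TAG at 27 → 9 nt; ATG at 30, stop TAA at 33 → 6 nt; ATG at 42, stop TAG at 48 → 9 nt.
Longest: frame 3, positions 21–29, 9 nt = 3 codons = 2 aa. → 9 nucleotides.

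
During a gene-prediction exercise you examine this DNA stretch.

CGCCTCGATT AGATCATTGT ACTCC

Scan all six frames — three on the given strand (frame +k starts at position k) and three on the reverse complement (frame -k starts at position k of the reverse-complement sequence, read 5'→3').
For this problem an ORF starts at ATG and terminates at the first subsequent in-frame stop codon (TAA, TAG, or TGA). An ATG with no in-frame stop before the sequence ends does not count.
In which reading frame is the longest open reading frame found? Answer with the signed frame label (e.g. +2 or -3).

-3

Reverse complement (5'→3'): GGAGTACAATGATCTAATCGAGGCG
Frame +1: CGC CTC GAT TAG ATC ATT GTA CTC — no ATG→stop ORF.
Frame +2: GCC TCG ATT AGA TCA TTG TAC TCC — no ATG→stop ORF.
Frame +3: CCT CGA TTA GAT CAT TGT ACT — no ATG→stop ORF.
Frame -1: GGA GTA CAA TGA TCT AAT CGA GGC — no ATG→stop ORF.
Frame -2: GAG TAC AAT GAT CTA ATC GAG GCG — no ATG→stop ORF.
Frame -3: AGT ACA ATG ATC TAA TCG AGG — ATG at 9, stop TAA at 15 → 9 nt.
Longest ORF is 9 nt in frame -3 (positions 9–17).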